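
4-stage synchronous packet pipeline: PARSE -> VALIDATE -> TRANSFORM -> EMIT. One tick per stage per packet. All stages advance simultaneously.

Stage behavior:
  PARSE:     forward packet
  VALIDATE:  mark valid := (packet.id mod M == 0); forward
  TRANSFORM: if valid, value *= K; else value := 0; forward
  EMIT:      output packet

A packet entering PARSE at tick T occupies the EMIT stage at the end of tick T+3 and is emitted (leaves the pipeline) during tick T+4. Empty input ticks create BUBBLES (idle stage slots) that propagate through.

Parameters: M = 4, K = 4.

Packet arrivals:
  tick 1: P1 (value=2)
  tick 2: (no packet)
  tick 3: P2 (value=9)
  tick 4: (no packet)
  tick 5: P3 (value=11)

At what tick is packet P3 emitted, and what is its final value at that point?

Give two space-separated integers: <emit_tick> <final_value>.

Answer: 9 0

Derivation:
Tick 1: [PARSE:P1(v=2,ok=F), VALIDATE:-, TRANSFORM:-, EMIT:-] out:-; in:P1
Tick 2: [PARSE:-, VALIDATE:P1(v=2,ok=F), TRANSFORM:-, EMIT:-] out:-; in:-
Tick 3: [PARSE:P2(v=9,ok=F), VALIDATE:-, TRANSFORM:P1(v=0,ok=F), EMIT:-] out:-; in:P2
Tick 4: [PARSE:-, VALIDATE:P2(v=9,ok=F), TRANSFORM:-, EMIT:P1(v=0,ok=F)] out:-; in:-
Tick 5: [PARSE:P3(v=11,ok=F), VALIDATE:-, TRANSFORM:P2(v=0,ok=F), EMIT:-] out:P1(v=0); in:P3
Tick 6: [PARSE:-, VALIDATE:P3(v=11,ok=F), TRANSFORM:-, EMIT:P2(v=0,ok=F)] out:-; in:-
Tick 7: [PARSE:-, VALIDATE:-, TRANSFORM:P3(v=0,ok=F), EMIT:-] out:P2(v=0); in:-
Tick 8: [PARSE:-, VALIDATE:-, TRANSFORM:-, EMIT:P3(v=0,ok=F)] out:-; in:-
Tick 9: [PARSE:-, VALIDATE:-, TRANSFORM:-, EMIT:-] out:P3(v=0); in:-
P3: arrives tick 5, valid=False (id=3, id%4=3), emit tick 9, final value 0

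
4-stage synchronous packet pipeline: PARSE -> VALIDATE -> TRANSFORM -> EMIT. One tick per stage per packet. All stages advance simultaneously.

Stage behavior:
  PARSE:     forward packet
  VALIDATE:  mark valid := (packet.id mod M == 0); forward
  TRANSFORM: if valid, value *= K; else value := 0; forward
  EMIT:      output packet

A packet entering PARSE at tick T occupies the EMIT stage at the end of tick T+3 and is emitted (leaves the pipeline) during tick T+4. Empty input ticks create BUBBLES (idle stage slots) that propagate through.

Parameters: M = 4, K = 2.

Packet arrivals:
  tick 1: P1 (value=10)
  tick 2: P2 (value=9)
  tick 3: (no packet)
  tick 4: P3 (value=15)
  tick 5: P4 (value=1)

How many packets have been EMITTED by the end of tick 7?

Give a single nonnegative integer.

Answer: 2

Derivation:
Tick 1: [PARSE:P1(v=10,ok=F), VALIDATE:-, TRANSFORM:-, EMIT:-] out:-; in:P1
Tick 2: [PARSE:P2(v=9,ok=F), VALIDATE:P1(v=10,ok=F), TRANSFORM:-, EMIT:-] out:-; in:P2
Tick 3: [PARSE:-, VALIDATE:P2(v=9,ok=F), TRANSFORM:P1(v=0,ok=F), EMIT:-] out:-; in:-
Tick 4: [PARSE:P3(v=15,ok=F), VALIDATE:-, TRANSFORM:P2(v=0,ok=F), EMIT:P1(v=0,ok=F)] out:-; in:P3
Tick 5: [PARSE:P4(v=1,ok=F), VALIDATE:P3(v=15,ok=F), TRANSFORM:-, EMIT:P2(v=0,ok=F)] out:P1(v=0); in:P4
Tick 6: [PARSE:-, VALIDATE:P4(v=1,ok=T), TRANSFORM:P3(v=0,ok=F), EMIT:-] out:P2(v=0); in:-
Tick 7: [PARSE:-, VALIDATE:-, TRANSFORM:P4(v=2,ok=T), EMIT:P3(v=0,ok=F)] out:-; in:-
Emitted by tick 7: ['P1', 'P2']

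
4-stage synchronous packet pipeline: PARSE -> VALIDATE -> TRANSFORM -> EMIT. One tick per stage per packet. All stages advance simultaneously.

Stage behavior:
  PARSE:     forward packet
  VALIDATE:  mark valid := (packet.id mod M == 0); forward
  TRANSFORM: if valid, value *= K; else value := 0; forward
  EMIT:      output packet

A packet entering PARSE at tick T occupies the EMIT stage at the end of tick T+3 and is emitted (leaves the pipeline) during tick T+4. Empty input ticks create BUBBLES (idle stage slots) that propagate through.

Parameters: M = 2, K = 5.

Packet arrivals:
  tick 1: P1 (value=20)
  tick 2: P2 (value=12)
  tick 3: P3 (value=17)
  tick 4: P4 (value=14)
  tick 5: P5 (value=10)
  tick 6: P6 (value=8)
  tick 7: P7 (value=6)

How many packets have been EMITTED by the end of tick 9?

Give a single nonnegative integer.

Answer: 5

Derivation:
Tick 1: [PARSE:P1(v=20,ok=F), VALIDATE:-, TRANSFORM:-, EMIT:-] out:-; in:P1
Tick 2: [PARSE:P2(v=12,ok=F), VALIDATE:P1(v=20,ok=F), TRANSFORM:-, EMIT:-] out:-; in:P2
Tick 3: [PARSE:P3(v=17,ok=F), VALIDATE:P2(v=12,ok=T), TRANSFORM:P1(v=0,ok=F), EMIT:-] out:-; in:P3
Tick 4: [PARSE:P4(v=14,ok=F), VALIDATE:P3(v=17,ok=F), TRANSFORM:P2(v=60,ok=T), EMIT:P1(v=0,ok=F)] out:-; in:P4
Tick 5: [PARSE:P5(v=10,ok=F), VALIDATE:P4(v=14,ok=T), TRANSFORM:P3(v=0,ok=F), EMIT:P2(v=60,ok=T)] out:P1(v=0); in:P5
Tick 6: [PARSE:P6(v=8,ok=F), VALIDATE:P5(v=10,ok=F), TRANSFORM:P4(v=70,ok=T), EMIT:P3(v=0,ok=F)] out:P2(v=60); in:P6
Tick 7: [PARSE:P7(v=6,ok=F), VALIDATE:P6(v=8,ok=T), TRANSFORM:P5(v=0,ok=F), EMIT:P4(v=70,ok=T)] out:P3(v=0); in:P7
Tick 8: [PARSE:-, VALIDATE:P7(v=6,ok=F), TRANSFORM:P6(v=40,ok=T), EMIT:P5(v=0,ok=F)] out:P4(v=70); in:-
Tick 9: [PARSE:-, VALIDATE:-, TRANSFORM:P7(v=0,ok=F), EMIT:P6(v=40,ok=T)] out:P5(v=0); in:-
Emitted by tick 9: ['P1', 'P2', 'P3', 'P4', 'P5']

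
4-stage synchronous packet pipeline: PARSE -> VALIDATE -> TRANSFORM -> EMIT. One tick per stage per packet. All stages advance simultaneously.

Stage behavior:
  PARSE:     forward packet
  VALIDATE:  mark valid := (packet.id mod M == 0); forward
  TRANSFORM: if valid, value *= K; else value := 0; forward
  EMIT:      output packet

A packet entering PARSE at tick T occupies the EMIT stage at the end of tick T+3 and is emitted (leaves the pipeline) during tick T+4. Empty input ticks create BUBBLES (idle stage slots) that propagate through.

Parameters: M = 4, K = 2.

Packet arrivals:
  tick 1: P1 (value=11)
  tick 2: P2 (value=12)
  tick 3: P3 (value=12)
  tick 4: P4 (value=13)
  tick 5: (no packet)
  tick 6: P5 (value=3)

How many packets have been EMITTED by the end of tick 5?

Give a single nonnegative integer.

Answer: 1

Derivation:
Tick 1: [PARSE:P1(v=11,ok=F), VALIDATE:-, TRANSFORM:-, EMIT:-] out:-; in:P1
Tick 2: [PARSE:P2(v=12,ok=F), VALIDATE:P1(v=11,ok=F), TRANSFORM:-, EMIT:-] out:-; in:P2
Tick 3: [PARSE:P3(v=12,ok=F), VALIDATE:P2(v=12,ok=F), TRANSFORM:P1(v=0,ok=F), EMIT:-] out:-; in:P3
Tick 4: [PARSE:P4(v=13,ok=F), VALIDATE:P3(v=12,ok=F), TRANSFORM:P2(v=0,ok=F), EMIT:P1(v=0,ok=F)] out:-; in:P4
Tick 5: [PARSE:-, VALIDATE:P4(v=13,ok=T), TRANSFORM:P3(v=0,ok=F), EMIT:P2(v=0,ok=F)] out:P1(v=0); in:-
Emitted by tick 5: ['P1']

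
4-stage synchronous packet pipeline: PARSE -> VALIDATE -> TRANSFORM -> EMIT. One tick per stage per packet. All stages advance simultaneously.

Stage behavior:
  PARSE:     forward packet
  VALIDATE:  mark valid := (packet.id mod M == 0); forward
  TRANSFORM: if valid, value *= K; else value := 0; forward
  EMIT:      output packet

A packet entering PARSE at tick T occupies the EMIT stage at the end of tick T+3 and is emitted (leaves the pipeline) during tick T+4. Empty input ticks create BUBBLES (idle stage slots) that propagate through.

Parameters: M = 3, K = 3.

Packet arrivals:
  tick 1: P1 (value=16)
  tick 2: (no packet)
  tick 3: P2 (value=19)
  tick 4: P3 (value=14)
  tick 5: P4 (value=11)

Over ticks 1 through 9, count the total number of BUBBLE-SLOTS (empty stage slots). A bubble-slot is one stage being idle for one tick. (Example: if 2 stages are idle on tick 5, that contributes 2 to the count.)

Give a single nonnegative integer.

Answer: 20

Derivation:
Tick 1: [PARSE:P1(v=16,ok=F), VALIDATE:-, TRANSFORM:-, EMIT:-] out:-; bubbles=3
Tick 2: [PARSE:-, VALIDATE:P1(v=16,ok=F), TRANSFORM:-, EMIT:-] out:-; bubbles=3
Tick 3: [PARSE:P2(v=19,ok=F), VALIDATE:-, TRANSFORM:P1(v=0,ok=F), EMIT:-] out:-; bubbles=2
Tick 4: [PARSE:P3(v=14,ok=F), VALIDATE:P2(v=19,ok=F), TRANSFORM:-, EMIT:P1(v=0,ok=F)] out:-; bubbles=1
Tick 5: [PARSE:P4(v=11,ok=F), VALIDATE:P3(v=14,ok=T), TRANSFORM:P2(v=0,ok=F), EMIT:-] out:P1(v=0); bubbles=1
Tick 6: [PARSE:-, VALIDATE:P4(v=11,ok=F), TRANSFORM:P3(v=42,ok=T), EMIT:P2(v=0,ok=F)] out:-; bubbles=1
Tick 7: [PARSE:-, VALIDATE:-, TRANSFORM:P4(v=0,ok=F), EMIT:P3(v=42,ok=T)] out:P2(v=0); bubbles=2
Tick 8: [PARSE:-, VALIDATE:-, TRANSFORM:-, EMIT:P4(v=0,ok=F)] out:P3(v=42); bubbles=3
Tick 9: [PARSE:-, VALIDATE:-, TRANSFORM:-, EMIT:-] out:P4(v=0); bubbles=4
Total bubble-slots: 20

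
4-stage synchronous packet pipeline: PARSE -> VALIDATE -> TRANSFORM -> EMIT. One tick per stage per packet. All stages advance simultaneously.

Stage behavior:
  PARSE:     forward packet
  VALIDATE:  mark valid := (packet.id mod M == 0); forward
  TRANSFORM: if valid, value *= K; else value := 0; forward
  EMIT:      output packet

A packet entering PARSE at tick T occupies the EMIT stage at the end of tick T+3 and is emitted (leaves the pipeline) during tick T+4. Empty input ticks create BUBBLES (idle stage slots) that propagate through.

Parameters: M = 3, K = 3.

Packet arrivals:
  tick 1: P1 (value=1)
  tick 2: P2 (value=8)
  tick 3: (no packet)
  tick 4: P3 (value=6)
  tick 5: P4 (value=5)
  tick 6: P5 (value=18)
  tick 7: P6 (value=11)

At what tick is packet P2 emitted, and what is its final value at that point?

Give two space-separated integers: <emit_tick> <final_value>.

Answer: 6 0

Derivation:
Tick 1: [PARSE:P1(v=1,ok=F), VALIDATE:-, TRANSFORM:-, EMIT:-] out:-; in:P1
Tick 2: [PARSE:P2(v=8,ok=F), VALIDATE:P1(v=1,ok=F), TRANSFORM:-, EMIT:-] out:-; in:P2
Tick 3: [PARSE:-, VALIDATE:P2(v=8,ok=F), TRANSFORM:P1(v=0,ok=F), EMIT:-] out:-; in:-
Tick 4: [PARSE:P3(v=6,ok=F), VALIDATE:-, TRANSFORM:P2(v=0,ok=F), EMIT:P1(v=0,ok=F)] out:-; in:P3
Tick 5: [PARSE:P4(v=5,ok=F), VALIDATE:P3(v=6,ok=T), TRANSFORM:-, EMIT:P2(v=0,ok=F)] out:P1(v=0); in:P4
Tick 6: [PARSE:P5(v=18,ok=F), VALIDATE:P4(v=5,ok=F), TRANSFORM:P3(v=18,ok=T), EMIT:-] out:P2(v=0); in:P5
Tick 7: [PARSE:P6(v=11,ok=F), VALIDATE:P5(v=18,ok=F), TRANSFORM:P4(v=0,ok=F), EMIT:P3(v=18,ok=T)] out:-; in:P6
Tick 8: [PARSE:-, VALIDATE:P6(v=11,ok=T), TRANSFORM:P5(v=0,ok=F), EMIT:P4(v=0,ok=F)] out:P3(v=18); in:-
Tick 9: [PARSE:-, VALIDATE:-, TRANSFORM:P6(v=33,ok=T), EMIT:P5(v=0,ok=F)] out:P4(v=0); in:-
Tick 10: [PARSE:-, VALIDATE:-, TRANSFORM:-, EMIT:P6(v=33,ok=T)] out:P5(v=0); in:-
Tick 11: [PARSE:-, VALIDATE:-, TRANSFORM:-, EMIT:-] out:P6(v=33); in:-
P2: arrives tick 2, valid=False (id=2, id%3=2), emit tick 6, final value 0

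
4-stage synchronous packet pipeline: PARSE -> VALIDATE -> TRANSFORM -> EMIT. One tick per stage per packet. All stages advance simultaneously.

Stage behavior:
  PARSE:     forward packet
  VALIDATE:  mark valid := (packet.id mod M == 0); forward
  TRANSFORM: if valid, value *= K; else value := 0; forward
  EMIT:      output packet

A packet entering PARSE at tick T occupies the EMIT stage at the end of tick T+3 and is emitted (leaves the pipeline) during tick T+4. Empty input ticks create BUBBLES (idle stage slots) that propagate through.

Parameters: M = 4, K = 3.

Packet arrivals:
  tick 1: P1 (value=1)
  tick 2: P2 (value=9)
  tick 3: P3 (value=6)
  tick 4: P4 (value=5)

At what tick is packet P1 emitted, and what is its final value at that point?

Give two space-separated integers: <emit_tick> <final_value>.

Answer: 5 0

Derivation:
Tick 1: [PARSE:P1(v=1,ok=F), VALIDATE:-, TRANSFORM:-, EMIT:-] out:-; in:P1
Tick 2: [PARSE:P2(v=9,ok=F), VALIDATE:P1(v=1,ok=F), TRANSFORM:-, EMIT:-] out:-; in:P2
Tick 3: [PARSE:P3(v=6,ok=F), VALIDATE:P2(v=9,ok=F), TRANSFORM:P1(v=0,ok=F), EMIT:-] out:-; in:P3
Tick 4: [PARSE:P4(v=5,ok=F), VALIDATE:P3(v=6,ok=F), TRANSFORM:P2(v=0,ok=F), EMIT:P1(v=0,ok=F)] out:-; in:P4
Tick 5: [PARSE:-, VALIDATE:P4(v=5,ok=T), TRANSFORM:P3(v=0,ok=F), EMIT:P2(v=0,ok=F)] out:P1(v=0); in:-
Tick 6: [PARSE:-, VALIDATE:-, TRANSFORM:P4(v=15,ok=T), EMIT:P3(v=0,ok=F)] out:P2(v=0); in:-
Tick 7: [PARSE:-, VALIDATE:-, TRANSFORM:-, EMIT:P4(v=15,ok=T)] out:P3(v=0); in:-
Tick 8: [PARSE:-, VALIDATE:-, TRANSFORM:-, EMIT:-] out:P4(v=15); in:-
P1: arrives tick 1, valid=False (id=1, id%4=1), emit tick 5, final value 0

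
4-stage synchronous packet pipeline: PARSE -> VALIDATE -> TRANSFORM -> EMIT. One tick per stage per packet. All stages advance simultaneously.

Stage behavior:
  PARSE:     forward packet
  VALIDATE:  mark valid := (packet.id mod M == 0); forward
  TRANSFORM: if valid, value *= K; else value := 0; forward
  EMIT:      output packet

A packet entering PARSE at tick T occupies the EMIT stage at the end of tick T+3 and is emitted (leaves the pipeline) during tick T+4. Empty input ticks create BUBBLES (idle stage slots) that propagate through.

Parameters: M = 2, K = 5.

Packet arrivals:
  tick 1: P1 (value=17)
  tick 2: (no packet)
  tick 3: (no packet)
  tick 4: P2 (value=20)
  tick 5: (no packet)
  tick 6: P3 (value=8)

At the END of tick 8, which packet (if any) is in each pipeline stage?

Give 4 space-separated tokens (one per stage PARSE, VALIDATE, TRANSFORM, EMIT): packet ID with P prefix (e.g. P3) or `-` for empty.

Answer: - - P3 -

Derivation:
Tick 1: [PARSE:P1(v=17,ok=F), VALIDATE:-, TRANSFORM:-, EMIT:-] out:-; in:P1
Tick 2: [PARSE:-, VALIDATE:P1(v=17,ok=F), TRANSFORM:-, EMIT:-] out:-; in:-
Tick 3: [PARSE:-, VALIDATE:-, TRANSFORM:P1(v=0,ok=F), EMIT:-] out:-; in:-
Tick 4: [PARSE:P2(v=20,ok=F), VALIDATE:-, TRANSFORM:-, EMIT:P1(v=0,ok=F)] out:-; in:P2
Tick 5: [PARSE:-, VALIDATE:P2(v=20,ok=T), TRANSFORM:-, EMIT:-] out:P1(v=0); in:-
Tick 6: [PARSE:P3(v=8,ok=F), VALIDATE:-, TRANSFORM:P2(v=100,ok=T), EMIT:-] out:-; in:P3
Tick 7: [PARSE:-, VALIDATE:P3(v=8,ok=F), TRANSFORM:-, EMIT:P2(v=100,ok=T)] out:-; in:-
Tick 8: [PARSE:-, VALIDATE:-, TRANSFORM:P3(v=0,ok=F), EMIT:-] out:P2(v=100); in:-
At end of tick 8: ['-', '-', 'P3', '-']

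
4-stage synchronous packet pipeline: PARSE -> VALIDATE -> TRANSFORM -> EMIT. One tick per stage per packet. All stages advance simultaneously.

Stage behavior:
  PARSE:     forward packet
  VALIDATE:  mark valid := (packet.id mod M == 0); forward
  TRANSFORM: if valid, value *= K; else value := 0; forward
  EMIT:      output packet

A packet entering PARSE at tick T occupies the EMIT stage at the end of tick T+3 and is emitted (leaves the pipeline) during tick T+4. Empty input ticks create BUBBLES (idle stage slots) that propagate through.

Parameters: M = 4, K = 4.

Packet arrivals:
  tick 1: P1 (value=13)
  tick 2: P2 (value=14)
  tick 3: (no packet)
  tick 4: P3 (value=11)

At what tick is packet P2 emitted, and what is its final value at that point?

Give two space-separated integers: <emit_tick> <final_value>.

Answer: 6 0

Derivation:
Tick 1: [PARSE:P1(v=13,ok=F), VALIDATE:-, TRANSFORM:-, EMIT:-] out:-; in:P1
Tick 2: [PARSE:P2(v=14,ok=F), VALIDATE:P1(v=13,ok=F), TRANSFORM:-, EMIT:-] out:-; in:P2
Tick 3: [PARSE:-, VALIDATE:P2(v=14,ok=F), TRANSFORM:P1(v=0,ok=F), EMIT:-] out:-; in:-
Tick 4: [PARSE:P3(v=11,ok=F), VALIDATE:-, TRANSFORM:P2(v=0,ok=F), EMIT:P1(v=0,ok=F)] out:-; in:P3
Tick 5: [PARSE:-, VALIDATE:P3(v=11,ok=F), TRANSFORM:-, EMIT:P2(v=0,ok=F)] out:P1(v=0); in:-
Tick 6: [PARSE:-, VALIDATE:-, TRANSFORM:P3(v=0,ok=F), EMIT:-] out:P2(v=0); in:-
Tick 7: [PARSE:-, VALIDATE:-, TRANSFORM:-, EMIT:P3(v=0,ok=F)] out:-; in:-
Tick 8: [PARSE:-, VALIDATE:-, TRANSFORM:-, EMIT:-] out:P3(v=0); in:-
P2: arrives tick 2, valid=False (id=2, id%4=2), emit tick 6, final value 0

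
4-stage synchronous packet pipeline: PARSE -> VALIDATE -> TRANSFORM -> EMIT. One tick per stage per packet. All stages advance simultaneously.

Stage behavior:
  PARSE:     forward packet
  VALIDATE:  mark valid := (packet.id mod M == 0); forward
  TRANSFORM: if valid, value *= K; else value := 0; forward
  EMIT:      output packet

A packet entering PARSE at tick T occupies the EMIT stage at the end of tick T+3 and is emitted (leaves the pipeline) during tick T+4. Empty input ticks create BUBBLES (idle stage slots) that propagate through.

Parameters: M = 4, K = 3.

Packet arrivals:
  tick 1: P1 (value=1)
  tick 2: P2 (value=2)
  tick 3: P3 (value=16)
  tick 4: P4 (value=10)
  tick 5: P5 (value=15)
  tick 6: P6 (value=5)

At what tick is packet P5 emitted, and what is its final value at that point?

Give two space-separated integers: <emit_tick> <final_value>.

Tick 1: [PARSE:P1(v=1,ok=F), VALIDATE:-, TRANSFORM:-, EMIT:-] out:-; in:P1
Tick 2: [PARSE:P2(v=2,ok=F), VALIDATE:P1(v=1,ok=F), TRANSFORM:-, EMIT:-] out:-; in:P2
Tick 3: [PARSE:P3(v=16,ok=F), VALIDATE:P2(v=2,ok=F), TRANSFORM:P1(v=0,ok=F), EMIT:-] out:-; in:P3
Tick 4: [PARSE:P4(v=10,ok=F), VALIDATE:P3(v=16,ok=F), TRANSFORM:P2(v=0,ok=F), EMIT:P1(v=0,ok=F)] out:-; in:P4
Tick 5: [PARSE:P5(v=15,ok=F), VALIDATE:P4(v=10,ok=T), TRANSFORM:P3(v=0,ok=F), EMIT:P2(v=0,ok=F)] out:P1(v=0); in:P5
Tick 6: [PARSE:P6(v=5,ok=F), VALIDATE:P5(v=15,ok=F), TRANSFORM:P4(v=30,ok=T), EMIT:P3(v=0,ok=F)] out:P2(v=0); in:P6
Tick 7: [PARSE:-, VALIDATE:P6(v=5,ok=F), TRANSFORM:P5(v=0,ok=F), EMIT:P4(v=30,ok=T)] out:P3(v=0); in:-
Tick 8: [PARSE:-, VALIDATE:-, TRANSFORM:P6(v=0,ok=F), EMIT:P5(v=0,ok=F)] out:P4(v=30); in:-
Tick 9: [PARSE:-, VALIDATE:-, TRANSFORM:-, EMIT:P6(v=0,ok=F)] out:P5(v=0); in:-
Tick 10: [PARSE:-, VALIDATE:-, TRANSFORM:-, EMIT:-] out:P6(v=0); in:-
P5: arrives tick 5, valid=False (id=5, id%4=1), emit tick 9, final value 0

Answer: 9 0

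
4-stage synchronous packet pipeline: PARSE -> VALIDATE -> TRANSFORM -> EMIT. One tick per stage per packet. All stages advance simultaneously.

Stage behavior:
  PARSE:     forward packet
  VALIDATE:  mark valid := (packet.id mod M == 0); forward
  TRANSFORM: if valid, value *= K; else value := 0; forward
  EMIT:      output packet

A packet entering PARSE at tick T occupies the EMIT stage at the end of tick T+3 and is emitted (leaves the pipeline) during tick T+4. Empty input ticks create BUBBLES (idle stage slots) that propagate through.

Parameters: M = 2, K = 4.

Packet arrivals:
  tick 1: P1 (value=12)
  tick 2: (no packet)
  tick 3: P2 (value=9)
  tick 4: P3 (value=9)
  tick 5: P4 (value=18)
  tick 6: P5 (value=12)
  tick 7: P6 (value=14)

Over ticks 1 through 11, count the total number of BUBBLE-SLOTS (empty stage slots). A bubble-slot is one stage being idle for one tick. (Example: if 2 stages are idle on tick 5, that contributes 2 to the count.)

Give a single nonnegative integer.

Answer: 20

Derivation:
Tick 1: [PARSE:P1(v=12,ok=F), VALIDATE:-, TRANSFORM:-, EMIT:-] out:-; bubbles=3
Tick 2: [PARSE:-, VALIDATE:P1(v=12,ok=F), TRANSFORM:-, EMIT:-] out:-; bubbles=3
Tick 3: [PARSE:P2(v=9,ok=F), VALIDATE:-, TRANSFORM:P1(v=0,ok=F), EMIT:-] out:-; bubbles=2
Tick 4: [PARSE:P3(v=9,ok=F), VALIDATE:P2(v=9,ok=T), TRANSFORM:-, EMIT:P1(v=0,ok=F)] out:-; bubbles=1
Tick 5: [PARSE:P4(v=18,ok=F), VALIDATE:P3(v=9,ok=F), TRANSFORM:P2(v=36,ok=T), EMIT:-] out:P1(v=0); bubbles=1
Tick 6: [PARSE:P5(v=12,ok=F), VALIDATE:P4(v=18,ok=T), TRANSFORM:P3(v=0,ok=F), EMIT:P2(v=36,ok=T)] out:-; bubbles=0
Tick 7: [PARSE:P6(v=14,ok=F), VALIDATE:P5(v=12,ok=F), TRANSFORM:P4(v=72,ok=T), EMIT:P3(v=0,ok=F)] out:P2(v=36); bubbles=0
Tick 8: [PARSE:-, VALIDATE:P6(v=14,ok=T), TRANSFORM:P5(v=0,ok=F), EMIT:P4(v=72,ok=T)] out:P3(v=0); bubbles=1
Tick 9: [PARSE:-, VALIDATE:-, TRANSFORM:P6(v=56,ok=T), EMIT:P5(v=0,ok=F)] out:P4(v=72); bubbles=2
Tick 10: [PARSE:-, VALIDATE:-, TRANSFORM:-, EMIT:P6(v=56,ok=T)] out:P5(v=0); bubbles=3
Tick 11: [PARSE:-, VALIDATE:-, TRANSFORM:-, EMIT:-] out:P6(v=56); bubbles=4
Total bubble-slots: 20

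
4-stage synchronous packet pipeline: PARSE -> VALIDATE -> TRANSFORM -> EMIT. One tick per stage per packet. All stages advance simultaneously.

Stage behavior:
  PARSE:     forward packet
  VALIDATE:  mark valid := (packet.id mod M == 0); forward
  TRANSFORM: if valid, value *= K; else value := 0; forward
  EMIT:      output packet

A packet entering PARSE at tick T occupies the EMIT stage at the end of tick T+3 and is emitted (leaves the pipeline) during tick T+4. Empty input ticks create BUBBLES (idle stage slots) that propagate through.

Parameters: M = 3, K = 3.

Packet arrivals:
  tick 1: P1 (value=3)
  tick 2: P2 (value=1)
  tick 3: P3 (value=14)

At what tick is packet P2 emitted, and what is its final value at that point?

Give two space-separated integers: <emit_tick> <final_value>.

Answer: 6 0

Derivation:
Tick 1: [PARSE:P1(v=3,ok=F), VALIDATE:-, TRANSFORM:-, EMIT:-] out:-; in:P1
Tick 2: [PARSE:P2(v=1,ok=F), VALIDATE:P1(v=3,ok=F), TRANSFORM:-, EMIT:-] out:-; in:P2
Tick 3: [PARSE:P3(v=14,ok=F), VALIDATE:P2(v=1,ok=F), TRANSFORM:P1(v=0,ok=F), EMIT:-] out:-; in:P3
Tick 4: [PARSE:-, VALIDATE:P3(v=14,ok=T), TRANSFORM:P2(v=0,ok=F), EMIT:P1(v=0,ok=F)] out:-; in:-
Tick 5: [PARSE:-, VALIDATE:-, TRANSFORM:P3(v=42,ok=T), EMIT:P2(v=0,ok=F)] out:P1(v=0); in:-
Tick 6: [PARSE:-, VALIDATE:-, TRANSFORM:-, EMIT:P3(v=42,ok=T)] out:P2(v=0); in:-
Tick 7: [PARSE:-, VALIDATE:-, TRANSFORM:-, EMIT:-] out:P3(v=42); in:-
P2: arrives tick 2, valid=False (id=2, id%3=2), emit tick 6, final value 0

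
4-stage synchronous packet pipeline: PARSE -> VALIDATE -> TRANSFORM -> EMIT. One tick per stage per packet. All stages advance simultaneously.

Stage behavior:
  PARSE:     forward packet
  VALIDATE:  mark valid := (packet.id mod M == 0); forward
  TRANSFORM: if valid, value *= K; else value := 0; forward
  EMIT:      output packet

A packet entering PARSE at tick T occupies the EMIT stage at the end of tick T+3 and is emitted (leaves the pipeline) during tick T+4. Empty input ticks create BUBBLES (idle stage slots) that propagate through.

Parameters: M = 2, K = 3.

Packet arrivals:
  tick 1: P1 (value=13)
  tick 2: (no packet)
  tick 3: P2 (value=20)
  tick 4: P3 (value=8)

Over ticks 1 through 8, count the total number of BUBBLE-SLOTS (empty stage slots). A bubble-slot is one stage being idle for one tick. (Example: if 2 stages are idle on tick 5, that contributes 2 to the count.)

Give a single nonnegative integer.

Tick 1: [PARSE:P1(v=13,ok=F), VALIDATE:-, TRANSFORM:-, EMIT:-] out:-; bubbles=3
Tick 2: [PARSE:-, VALIDATE:P1(v=13,ok=F), TRANSFORM:-, EMIT:-] out:-; bubbles=3
Tick 3: [PARSE:P2(v=20,ok=F), VALIDATE:-, TRANSFORM:P1(v=0,ok=F), EMIT:-] out:-; bubbles=2
Tick 4: [PARSE:P3(v=8,ok=F), VALIDATE:P2(v=20,ok=T), TRANSFORM:-, EMIT:P1(v=0,ok=F)] out:-; bubbles=1
Tick 5: [PARSE:-, VALIDATE:P3(v=8,ok=F), TRANSFORM:P2(v=60,ok=T), EMIT:-] out:P1(v=0); bubbles=2
Tick 6: [PARSE:-, VALIDATE:-, TRANSFORM:P3(v=0,ok=F), EMIT:P2(v=60,ok=T)] out:-; bubbles=2
Tick 7: [PARSE:-, VALIDATE:-, TRANSFORM:-, EMIT:P3(v=0,ok=F)] out:P2(v=60); bubbles=3
Tick 8: [PARSE:-, VALIDATE:-, TRANSFORM:-, EMIT:-] out:P3(v=0); bubbles=4
Total bubble-slots: 20

Answer: 20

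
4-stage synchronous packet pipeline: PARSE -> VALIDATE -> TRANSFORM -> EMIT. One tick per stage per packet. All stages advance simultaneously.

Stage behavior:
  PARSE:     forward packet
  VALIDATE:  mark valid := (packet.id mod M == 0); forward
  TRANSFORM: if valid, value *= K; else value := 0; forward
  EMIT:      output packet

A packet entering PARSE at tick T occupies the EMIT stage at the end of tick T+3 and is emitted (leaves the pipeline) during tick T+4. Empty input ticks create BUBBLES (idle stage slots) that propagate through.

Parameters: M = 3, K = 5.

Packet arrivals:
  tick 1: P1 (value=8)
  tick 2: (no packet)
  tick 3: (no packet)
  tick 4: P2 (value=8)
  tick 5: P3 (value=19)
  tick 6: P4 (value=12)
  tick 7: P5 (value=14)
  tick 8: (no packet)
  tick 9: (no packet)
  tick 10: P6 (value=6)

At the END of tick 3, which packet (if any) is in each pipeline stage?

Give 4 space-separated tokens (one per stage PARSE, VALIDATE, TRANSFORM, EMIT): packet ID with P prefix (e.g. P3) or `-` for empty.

Tick 1: [PARSE:P1(v=8,ok=F), VALIDATE:-, TRANSFORM:-, EMIT:-] out:-; in:P1
Tick 2: [PARSE:-, VALIDATE:P1(v=8,ok=F), TRANSFORM:-, EMIT:-] out:-; in:-
Tick 3: [PARSE:-, VALIDATE:-, TRANSFORM:P1(v=0,ok=F), EMIT:-] out:-; in:-
At end of tick 3: ['-', '-', 'P1', '-']

Answer: - - P1 -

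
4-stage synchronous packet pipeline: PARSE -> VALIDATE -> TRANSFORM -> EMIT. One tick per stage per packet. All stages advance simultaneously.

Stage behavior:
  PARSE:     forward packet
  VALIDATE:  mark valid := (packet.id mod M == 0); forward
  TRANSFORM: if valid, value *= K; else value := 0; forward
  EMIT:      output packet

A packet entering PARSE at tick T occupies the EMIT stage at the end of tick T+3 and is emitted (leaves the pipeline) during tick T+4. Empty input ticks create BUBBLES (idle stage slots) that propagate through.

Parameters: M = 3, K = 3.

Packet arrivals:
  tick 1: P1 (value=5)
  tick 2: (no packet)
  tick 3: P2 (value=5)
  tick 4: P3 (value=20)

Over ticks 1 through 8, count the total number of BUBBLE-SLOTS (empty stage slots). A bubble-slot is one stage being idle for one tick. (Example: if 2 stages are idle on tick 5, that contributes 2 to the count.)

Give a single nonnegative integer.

Answer: 20

Derivation:
Tick 1: [PARSE:P1(v=5,ok=F), VALIDATE:-, TRANSFORM:-, EMIT:-] out:-; bubbles=3
Tick 2: [PARSE:-, VALIDATE:P1(v=5,ok=F), TRANSFORM:-, EMIT:-] out:-; bubbles=3
Tick 3: [PARSE:P2(v=5,ok=F), VALIDATE:-, TRANSFORM:P1(v=0,ok=F), EMIT:-] out:-; bubbles=2
Tick 4: [PARSE:P3(v=20,ok=F), VALIDATE:P2(v=5,ok=F), TRANSFORM:-, EMIT:P1(v=0,ok=F)] out:-; bubbles=1
Tick 5: [PARSE:-, VALIDATE:P3(v=20,ok=T), TRANSFORM:P2(v=0,ok=F), EMIT:-] out:P1(v=0); bubbles=2
Tick 6: [PARSE:-, VALIDATE:-, TRANSFORM:P3(v=60,ok=T), EMIT:P2(v=0,ok=F)] out:-; bubbles=2
Tick 7: [PARSE:-, VALIDATE:-, TRANSFORM:-, EMIT:P3(v=60,ok=T)] out:P2(v=0); bubbles=3
Tick 8: [PARSE:-, VALIDATE:-, TRANSFORM:-, EMIT:-] out:P3(v=60); bubbles=4
Total bubble-slots: 20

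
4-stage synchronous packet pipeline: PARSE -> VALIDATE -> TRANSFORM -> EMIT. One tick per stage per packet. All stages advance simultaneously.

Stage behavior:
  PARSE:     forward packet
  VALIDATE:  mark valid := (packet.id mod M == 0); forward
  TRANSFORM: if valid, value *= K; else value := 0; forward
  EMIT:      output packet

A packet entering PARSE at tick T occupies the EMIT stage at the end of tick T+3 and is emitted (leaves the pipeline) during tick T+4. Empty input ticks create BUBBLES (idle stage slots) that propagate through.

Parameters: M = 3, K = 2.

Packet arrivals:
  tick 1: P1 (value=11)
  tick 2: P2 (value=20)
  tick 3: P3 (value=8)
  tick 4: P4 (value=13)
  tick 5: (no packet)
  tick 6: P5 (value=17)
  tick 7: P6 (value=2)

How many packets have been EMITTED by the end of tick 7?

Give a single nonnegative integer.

Tick 1: [PARSE:P1(v=11,ok=F), VALIDATE:-, TRANSFORM:-, EMIT:-] out:-; in:P1
Tick 2: [PARSE:P2(v=20,ok=F), VALIDATE:P1(v=11,ok=F), TRANSFORM:-, EMIT:-] out:-; in:P2
Tick 3: [PARSE:P3(v=8,ok=F), VALIDATE:P2(v=20,ok=F), TRANSFORM:P1(v=0,ok=F), EMIT:-] out:-; in:P3
Tick 4: [PARSE:P4(v=13,ok=F), VALIDATE:P3(v=8,ok=T), TRANSFORM:P2(v=0,ok=F), EMIT:P1(v=0,ok=F)] out:-; in:P4
Tick 5: [PARSE:-, VALIDATE:P4(v=13,ok=F), TRANSFORM:P3(v=16,ok=T), EMIT:P2(v=0,ok=F)] out:P1(v=0); in:-
Tick 6: [PARSE:P5(v=17,ok=F), VALIDATE:-, TRANSFORM:P4(v=0,ok=F), EMIT:P3(v=16,ok=T)] out:P2(v=0); in:P5
Tick 7: [PARSE:P6(v=2,ok=F), VALIDATE:P5(v=17,ok=F), TRANSFORM:-, EMIT:P4(v=0,ok=F)] out:P3(v=16); in:P6
Emitted by tick 7: ['P1', 'P2', 'P3']

Answer: 3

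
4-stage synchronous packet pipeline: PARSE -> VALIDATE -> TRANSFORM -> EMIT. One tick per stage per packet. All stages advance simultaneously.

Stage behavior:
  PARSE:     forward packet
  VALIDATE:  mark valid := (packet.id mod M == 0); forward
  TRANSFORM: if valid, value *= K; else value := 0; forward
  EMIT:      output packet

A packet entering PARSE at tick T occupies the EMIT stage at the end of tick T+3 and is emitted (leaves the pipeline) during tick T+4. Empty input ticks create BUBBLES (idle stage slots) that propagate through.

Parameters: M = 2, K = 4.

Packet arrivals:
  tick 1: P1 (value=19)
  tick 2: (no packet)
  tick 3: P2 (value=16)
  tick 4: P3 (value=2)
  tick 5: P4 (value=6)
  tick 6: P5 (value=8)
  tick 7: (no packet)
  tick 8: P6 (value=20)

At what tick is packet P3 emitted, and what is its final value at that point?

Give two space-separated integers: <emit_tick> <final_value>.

Tick 1: [PARSE:P1(v=19,ok=F), VALIDATE:-, TRANSFORM:-, EMIT:-] out:-; in:P1
Tick 2: [PARSE:-, VALIDATE:P1(v=19,ok=F), TRANSFORM:-, EMIT:-] out:-; in:-
Tick 3: [PARSE:P2(v=16,ok=F), VALIDATE:-, TRANSFORM:P1(v=0,ok=F), EMIT:-] out:-; in:P2
Tick 4: [PARSE:P3(v=2,ok=F), VALIDATE:P2(v=16,ok=T), TRANSFORM:-, EMIT:P1(v=0,ok=F)] out:-; in:P3
Tick 5: [PARSE:P4(v=6,ok=F), VALIDATE:P3(v=2,ok=F), TRANSFORM:P2(v=64,ok=T), EMIT:-] out:P1(v=0); in:P4
Tick 6: [PARSE:P5(v=8,ok=F), VALIDATE:P4(v=6,ok=T), TRANSFORM:P3(v=0,ok=F), EMIT:P2(v=64,ok=T)] out:-; in:P5
Tick 7: [PARSE:-, VALIDATE:P5(v=8,ok=F), TRANSFORM:P4(v=24,ok=T), EMIT:P3(v=0,ok=F)] out:P2(v=64); in:-
Tick 8: [PARSE:P6(v=20,ok=F), VALIDATE:-, TRANSFORM:P5(v=0,ok=F), EMIT:P4(v=24,ok=T)] out:P3(v=0); in:P6
Tick 9: [PARSE:-, VALIDATE:P6(v=20,ok=T), TRANSFORM:-, EMIT:P5(v=0,ok=F)] out:P4(v=24); in:-
Tick 10: [PARSE:-, VALIDATE:-, TRANSFORM:P6(v=80,ok=T), EMIT:-] out:P5(v=0); in:-
Tick 11: [PARSE:-, VALIDATE:-, TRANSFORM:-, EMIT:P6(v=80,ok=T)] out:-; in:-
Tick 12: [PARSE:-, VALIDATE:-, TRANSFORM:-, EMIT:-] out:P6(v=80); in:-
P3: arrives tick 4, valid=False (id=3, id%2=1), emit tick 8, final value 0

Answer: 8 0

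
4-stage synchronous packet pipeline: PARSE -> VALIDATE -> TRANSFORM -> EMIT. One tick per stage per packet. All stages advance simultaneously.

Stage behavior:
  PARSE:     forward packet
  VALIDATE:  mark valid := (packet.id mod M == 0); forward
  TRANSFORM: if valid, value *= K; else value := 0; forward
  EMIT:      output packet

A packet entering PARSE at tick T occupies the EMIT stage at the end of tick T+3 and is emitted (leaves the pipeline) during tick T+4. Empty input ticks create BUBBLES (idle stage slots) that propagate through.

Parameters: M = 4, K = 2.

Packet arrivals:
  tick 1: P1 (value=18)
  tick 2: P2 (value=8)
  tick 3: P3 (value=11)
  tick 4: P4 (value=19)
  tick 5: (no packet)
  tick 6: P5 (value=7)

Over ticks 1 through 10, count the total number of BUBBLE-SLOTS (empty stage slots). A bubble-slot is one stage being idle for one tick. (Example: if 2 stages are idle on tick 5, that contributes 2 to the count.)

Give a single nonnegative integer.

Tick 1: [PARSE:P1(v=18,ok=F), VALIDATE:-, TRANSFORM:-, EMIT:-] out:-; bubbles=3
Tick 2: [PARSE:P2(v=8,ok=F), VALIDATE:P1(v=18,ok=F), TRANSFORM:-, EMIT:-] out:-; bubbles=2
Tick 3: [PARSE:P3(v=11,ok=F), VALIDATE:P2(v=8,ok=F), TRANSFORM:P1(v=0,ok=F), EMIT:-] out:-; bubbles=1
Tick 4: [PARSE:P4(v=19,ok=F), VALIDATE:P3(v=11,ok=F), TRANSFORM:P2(v=0,ok=F), EMIT:P1(v=0,ok=F)] out:-; bubbles=0
Tick 5: [PARSE:-, VALIDATE:P4(v=19,ok=T), TRANSFORM:P3(v=0,ok=F), EMIT:P2(v=0,ok=F)] out:P1(v=0); bubbles=1
Tick 6: [PARSE:P5(v=7,ok=F), VALIDATE:-, TRANSFORM:P4(v=38,ok=T), EMIT:P3(v=0,ok=F)] out:P2(v=0); bubbles=1
Tick 7: [PARSE:-, VALIDATE:P5(v=7,ok=F), TRANSFORM:-, EMIT:P4(v=38,ok=T)] out:P3(v=0); bubbles=2
Tick 8: [PARSE:-, VALIDATE:-, TRANSFORM:P5(v=0,ok=F), EMIT:-] out:P4(v=38); bubbles=3
Tick 9: [PARSE:-, VALIDATE:-, TRANSFORM:-, EMIT:P5(v=0,ok=F)] out:-; bubbles=3
Tick 10: [PARSE:-, VALIDATE:-, TRANSFORM:-, EMIT:-] out:P5(v=0); bubbles=4
Total bubble-slots: 20

Answer: 20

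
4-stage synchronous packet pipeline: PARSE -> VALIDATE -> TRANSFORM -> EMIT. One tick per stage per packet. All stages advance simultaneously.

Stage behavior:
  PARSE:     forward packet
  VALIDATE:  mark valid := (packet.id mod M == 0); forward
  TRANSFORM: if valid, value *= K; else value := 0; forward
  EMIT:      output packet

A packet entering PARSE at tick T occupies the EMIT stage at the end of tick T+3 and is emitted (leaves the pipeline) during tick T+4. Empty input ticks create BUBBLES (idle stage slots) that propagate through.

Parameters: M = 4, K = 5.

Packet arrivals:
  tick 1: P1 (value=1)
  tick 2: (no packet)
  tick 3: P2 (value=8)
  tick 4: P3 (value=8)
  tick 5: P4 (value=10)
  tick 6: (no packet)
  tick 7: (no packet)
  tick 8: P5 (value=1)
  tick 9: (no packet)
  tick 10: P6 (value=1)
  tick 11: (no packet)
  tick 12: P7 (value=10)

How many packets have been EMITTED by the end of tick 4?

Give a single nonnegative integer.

Answer: 0

Derivation:
Tick 1: [PARSE:P1(v=1,ok=F), VALIDATE:-, TRANSFORM:-, EMIT:-] out:-; in:P1
Tick 2: [PARSE:-, VALIDATE:P1(v=1,ok=F), TRANSFORM:-, EMIT:-] out:-; in:-
Tick 3: [PARSE:P2(v=8,ok=F), VALIDATE:-, TRANSFORM:P1(v=0,ok=F), EMIT:-] out:-; in:P2
Tick 4: [PARSE:P3(v=8,ok=F), VALIDATE:P2(v=8,ok=F), TRANSFORM:-, EMIT:P1(v=0,ok=F)] out:-; in:P3
Emitted by tick 4: []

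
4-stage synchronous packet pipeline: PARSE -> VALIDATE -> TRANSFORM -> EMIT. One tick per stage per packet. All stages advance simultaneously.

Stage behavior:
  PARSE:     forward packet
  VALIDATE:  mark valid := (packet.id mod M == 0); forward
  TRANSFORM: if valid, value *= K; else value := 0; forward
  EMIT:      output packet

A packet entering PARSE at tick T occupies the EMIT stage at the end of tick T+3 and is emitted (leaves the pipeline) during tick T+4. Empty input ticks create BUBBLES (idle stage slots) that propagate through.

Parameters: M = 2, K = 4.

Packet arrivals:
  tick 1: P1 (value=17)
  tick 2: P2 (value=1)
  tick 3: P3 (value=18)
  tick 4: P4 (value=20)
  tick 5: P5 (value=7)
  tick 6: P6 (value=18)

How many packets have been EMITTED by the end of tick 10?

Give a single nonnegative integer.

Answer: 6

Derivation:
Tick 1: [PARSE:P1(v=17,ok=F), VALIDATE:-, TRANSFORM:-, EMIT:-] out:-; in:P1
Tick 2: [PARSE:P2(v=1,ok=F), VALIDATE:P1(v=17,ok=F), TRANSFORM:-, EMIT:-] out:-; in:P2
Tick 3: [PARSE:P3(v=18,ok=F), VALIDATE:P2(v=1,ok=T), TRANSFORM:P1(v=0,ok=F), EMIT:-] out:-; in:P3
Tick 4: [PARSE:P4(v=20,ok=F), VALIDATE:P3(v=18,ok=F), TRANSFORM:P2(v=4,ok=T), EMIT:P1(v=0,ok=F)] out:-; in:P4
Tick 5: [PARSE:P5(v=7,ok=F), VALIDATE:P4(v=20,ok=T), TRANSFORM:P3(v=0,ok=F), EMIT:P2(v=4,ok=T)] out:P1(v=0); in:P5
Tick 6: [PARSE:P6(v=18,ok=F), VALIDATE:P5(v=7,ok=F), TRANSFORM:P4(v=80,ok=T), EMIT:P3(v=0,ok=F)] out:P2(v=4); in:P6
Tick 7: [PARSE:-, VALIDATE:P6(v=18,ok=T), TRANSFORM:P5(v=0,ok=F), EMIT:P4(v=80,ok=T)] out:P3(v=0); in:-
Tick 8: [PARSE:-, VALIDATE:-, TRANSFORM:P6(v=72,ok=T), EMIT:P5(v=0,ok=F)] out:P4(v=80); in:-
Tick 9: [PARSE:-, VALIDATE:-, TRANSFORM:-, EMIT:P6(v=72,ok=T)] out:P5(v=0); in:-
Tick 10: [PARSE:-, VALIDATE:-, TRANSFORM:-, EMIT:-] out:P6(v=72); in:-
Emitted by tick 10: ['P1', 'P2', 'P3', 'P4', 'P5', 'P6']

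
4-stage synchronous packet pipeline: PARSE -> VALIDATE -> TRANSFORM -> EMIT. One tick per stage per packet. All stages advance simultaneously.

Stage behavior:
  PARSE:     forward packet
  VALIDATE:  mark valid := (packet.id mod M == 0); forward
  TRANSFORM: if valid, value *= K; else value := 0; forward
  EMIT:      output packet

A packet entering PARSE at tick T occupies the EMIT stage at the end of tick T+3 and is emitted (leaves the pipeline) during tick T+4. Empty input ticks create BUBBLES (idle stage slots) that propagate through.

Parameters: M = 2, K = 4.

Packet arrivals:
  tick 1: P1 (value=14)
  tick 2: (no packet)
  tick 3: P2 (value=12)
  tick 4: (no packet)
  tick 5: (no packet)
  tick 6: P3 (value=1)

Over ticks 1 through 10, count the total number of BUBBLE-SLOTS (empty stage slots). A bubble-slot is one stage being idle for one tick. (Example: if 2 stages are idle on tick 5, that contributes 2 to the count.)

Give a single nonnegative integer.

Answer: 28

Derivation:
Tick 1: [PARSE:P1(v=14,ok=F), VALIDATE:-, TRANSFORM:-, EMIT:-] out:-; bubbles=3
Tick 2: [PARSE:-, VALIDATE:P1(v=14,ok=F), TRANSFORM:-, EMIT:-] out:-; bubbles=3
Tick 3: [PARSE:P2(v=12,ok=F), VALIDATE:-, TRANSFORM:P1(v=0,ok=F), EMIT:-] out:-; bubbles=2
Tick 4: [PARSE:-, VALIDATE:P2(v=12,ok=T), TRANSFORM:-, EMIT:P1(v=0,ok=F)] out:-; bubbles=2
Tick 5: [PARSE:-, VALIDATE:-, TRANSFORM:P2(v=48,ok=T), EMIT:-] out:P1(v=0); bubbles=3
Tick 6: [PARSE:P3(v=1,ok=F), VALIDATE:-, TRANSFORM:-, EMIT:P2(v=48,ok=T)] out:-; bubbles=2
Tick 7: [PARSE:-, VALIDATE:P3(v=1,ok=F), TRANSFORM:-, EMIT:-] out:P2(v=48); bubbles=3
Tick 8: [PARSE:-, VALIDATE:-, TRANSFORM:P3(v=0,ok=F), EMIT:-] out:-; bubbles=3
Tick 9: [PARSE:-, VALIDATE:-, TRANSFORM:-, EMIT:P3(v=0,ok=F)] out:-; bubbles=3
Tick 10: [PARSE:-, VALIDATE:-, TRANSFORM:-, EMIT:-] out:P3(v=0); bubbles=4
Total bubble-slots: 28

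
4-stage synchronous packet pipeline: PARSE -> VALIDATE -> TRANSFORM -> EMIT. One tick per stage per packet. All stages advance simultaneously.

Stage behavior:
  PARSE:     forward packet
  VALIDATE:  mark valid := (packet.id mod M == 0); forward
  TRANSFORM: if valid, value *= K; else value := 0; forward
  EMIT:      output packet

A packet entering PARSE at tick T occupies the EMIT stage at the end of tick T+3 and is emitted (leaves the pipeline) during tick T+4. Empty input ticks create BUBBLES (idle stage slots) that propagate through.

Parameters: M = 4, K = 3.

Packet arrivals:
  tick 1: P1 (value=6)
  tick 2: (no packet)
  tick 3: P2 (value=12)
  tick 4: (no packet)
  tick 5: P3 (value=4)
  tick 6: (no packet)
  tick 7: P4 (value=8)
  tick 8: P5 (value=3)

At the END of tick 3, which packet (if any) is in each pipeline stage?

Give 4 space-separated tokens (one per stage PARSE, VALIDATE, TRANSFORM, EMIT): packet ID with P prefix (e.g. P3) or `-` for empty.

Tick 1: [PARSE:P1(v=6,ok=F), VALIDATE:-, TRANSFORM:-, EMIT:-] out:-; in:P1
Tick 2: [PARSE:-, VALIDATE:P1(v=6,ok=F), TRANSFORM:-, EMIT:-] out:-; in:-
Tick 3: [PARSE:P2(v=12,ok=F), VALIDATE:-, TRANSFORM:P1(v=0,ok=F), EMIT:-] out:-; in:P2
At end of tick 3: ['P2', '-', 'P1', '-']

Answer: P2 - P1 -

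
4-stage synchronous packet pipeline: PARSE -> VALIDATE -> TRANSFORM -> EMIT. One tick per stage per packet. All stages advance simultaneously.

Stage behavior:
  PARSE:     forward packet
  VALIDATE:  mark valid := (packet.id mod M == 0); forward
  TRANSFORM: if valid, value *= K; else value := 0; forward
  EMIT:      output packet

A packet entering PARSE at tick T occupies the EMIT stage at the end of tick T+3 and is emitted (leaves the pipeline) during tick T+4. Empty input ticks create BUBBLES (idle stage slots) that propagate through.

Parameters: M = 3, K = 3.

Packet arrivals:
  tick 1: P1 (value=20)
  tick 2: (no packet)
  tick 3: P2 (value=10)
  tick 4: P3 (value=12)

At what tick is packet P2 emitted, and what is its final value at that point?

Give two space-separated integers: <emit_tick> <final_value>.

Tick 1: [PARSE:P1(v=20,ok=F), VALIDATE:-, TRANSFORM:-, EMIT:-] out:-; in:P1
Tick 2: [PARSE:-, VALIDATE:P1(v=20,ok=F), TRANSFORM:-, EMIT:-] out:-; in:-
Tick 3: [PARSE:P2(v=10,ok=F), VALIDATE:-, TRANSFORM:P1(v=0,ok=F), EMIT:-] out:-; in:P2
Tick 4: [PARSE:P3(v=12,ok=F), VALIDATE:P2(v=10,ok=F), TRANSFORM:-, EMIT:P1(v=0,ok=F)] out:-; in:P3
Tick 5: [PARSE:-, VALIDATE:P3(v=12,ok=T), TRANSFORM:P2(v=0,ok=F), EMIT:-] out:P1(v=0); in:-
Tick 6: [PARSE:-, VALIDATE:-, TRANSFORM:P3(v=36,ok=T), EMIT:P2(v=0,ok=F)] out:-; in:-
Tick 7: [PARSE:-, VALIDATE:-, TRANSFORM:-, EMIT:P3(v=36,ok=T)] out:P2(v=0); in:-
Tick 8: [PARSE:-, VALIDATE:-, TRANSFORM:-, EMIT:-] out:P3(v=36); in:-
P2: arrives tick 3, valid=False (id=2, id%3=2), emit tick 7, final value 0

Answer: 7 0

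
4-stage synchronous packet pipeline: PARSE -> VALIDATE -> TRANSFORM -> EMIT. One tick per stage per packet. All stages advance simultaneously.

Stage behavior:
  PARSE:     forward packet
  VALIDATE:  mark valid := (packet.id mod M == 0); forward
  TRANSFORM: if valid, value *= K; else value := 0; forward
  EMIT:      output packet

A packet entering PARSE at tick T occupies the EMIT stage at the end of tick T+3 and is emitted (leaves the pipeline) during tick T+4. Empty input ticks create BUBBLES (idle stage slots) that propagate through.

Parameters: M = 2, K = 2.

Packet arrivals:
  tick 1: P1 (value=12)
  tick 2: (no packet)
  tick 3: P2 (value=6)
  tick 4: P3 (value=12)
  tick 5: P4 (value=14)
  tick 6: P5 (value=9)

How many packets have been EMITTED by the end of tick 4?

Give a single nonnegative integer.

Answer: 0

Derivation:
Tick 1: [PARSE:P1(v=12,ok=F), VALIDATE:-, TRANSFORM:-, EMIT:-] out:-; in:P1
Tick 2: [PARSE:-, VALIDATE:P1(v=12,ok=F), TRANSFORM:-, EMIT:-] out:-; in:-
Tick 3: [PARSE:P2(v=6,ok=F), VALIDATE:-, TRANSFORM:P1(v=0,ok=F), EMIT:-] out:-; in:P2
Tick 4: [PARSE:P3(v=12,ok=F), VALIDATE:P2(v=6,ok=T), TRANSFORM:-, EMIT:P1(v=0,ok=F)] out:-; in:P3
Emitted by tick 4: []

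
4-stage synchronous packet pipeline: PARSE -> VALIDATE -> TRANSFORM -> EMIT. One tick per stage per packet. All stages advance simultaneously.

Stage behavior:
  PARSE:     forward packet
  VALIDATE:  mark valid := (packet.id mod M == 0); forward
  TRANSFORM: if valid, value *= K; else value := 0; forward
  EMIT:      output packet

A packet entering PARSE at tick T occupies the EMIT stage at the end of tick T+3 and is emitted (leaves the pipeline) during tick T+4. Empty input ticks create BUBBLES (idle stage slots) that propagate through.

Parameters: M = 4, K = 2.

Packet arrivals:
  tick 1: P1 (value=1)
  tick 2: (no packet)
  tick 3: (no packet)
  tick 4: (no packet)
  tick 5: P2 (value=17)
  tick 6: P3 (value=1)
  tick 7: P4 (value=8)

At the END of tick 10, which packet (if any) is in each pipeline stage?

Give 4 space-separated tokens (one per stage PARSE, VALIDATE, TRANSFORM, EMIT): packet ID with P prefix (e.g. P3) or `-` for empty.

Answer: - - - P4

Derivation:
Tick 1: [PARSE:P1(v=1,ok=F), VALIDATE:-, TRANSFORM:-, EMIT:-] out:-; in:P1
Tick 2: [PARSE:-, VALIDATE:P1(v=1,ok=F), TRANSFORM:-, EMIT:-] out:-; in:-
Tick 3: [PARSE:-, VALIDATE:-, TRANSFORM:P1(v=0,ok=F), EMIT:-] out:-; in:-
Tick 4: [PARSE:-, VALIDATE:-, TRANSFORM:-, EMIT:P1(v=0,ok=F)] out:-; in:-
Tick 5: [PARSE:P2(v=17,ok=F), VALIDATE:-, TRANSFORM:-, EMIT:-] out:P1(v=0); in:P2
Tick 6: [PARSE:P3(v=1,ok=F), VALIDATE:P2(v=17,ok=F), TRANSFORM:-, EMIT:-] out:-; in:P3
Tick 7: [PARSE:P4(v=8,ok=F), VALIDATE:P3(v=1,ok=F), TRANSFORM:P2(v=0,ok=F), EMIT:-] out:-; in:P4
Tick 8: [PARSE:-, VALIDATE:P4(v=8,ok=T), TRANSFORM:P3(v=0,ok=F), EMIT:P2(v=0,ok=F)] out:-; in:-
Tick 9: [PARSE:-, VALIDATE:-, TRANSFORM:P4(v=16,ok=T), EMIT:P3(v=0,ok=F)] out:P2(v=0); in:-
Tick 10: [PARSE:-, VALIDATE:-, TRANSFORM:-, EMIT:P4(v=16,ok=T)] out:P3(v=0); in:-
At end of tick 10: ['-', '-', '-', 'P4']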